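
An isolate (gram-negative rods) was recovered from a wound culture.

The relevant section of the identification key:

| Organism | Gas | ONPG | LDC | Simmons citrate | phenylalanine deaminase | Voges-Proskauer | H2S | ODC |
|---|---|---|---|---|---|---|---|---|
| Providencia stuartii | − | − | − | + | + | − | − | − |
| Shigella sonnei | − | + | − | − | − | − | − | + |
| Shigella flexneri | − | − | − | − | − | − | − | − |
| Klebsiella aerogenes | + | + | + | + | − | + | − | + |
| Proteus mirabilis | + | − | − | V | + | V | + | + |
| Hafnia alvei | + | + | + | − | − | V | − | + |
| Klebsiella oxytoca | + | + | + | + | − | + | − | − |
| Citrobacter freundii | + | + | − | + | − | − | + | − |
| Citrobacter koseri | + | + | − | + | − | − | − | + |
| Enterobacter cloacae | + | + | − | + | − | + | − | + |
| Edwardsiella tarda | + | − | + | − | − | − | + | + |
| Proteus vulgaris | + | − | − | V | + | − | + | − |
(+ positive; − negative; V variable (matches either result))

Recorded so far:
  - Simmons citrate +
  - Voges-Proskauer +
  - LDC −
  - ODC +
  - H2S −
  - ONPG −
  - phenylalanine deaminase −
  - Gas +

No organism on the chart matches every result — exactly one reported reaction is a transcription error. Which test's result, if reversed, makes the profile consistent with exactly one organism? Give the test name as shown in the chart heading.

As reported, no row in the chart matches all 8 reactions.
Reversing phenylalanine deaminase → still no organism matches.
Reversing H2S → still no organism matches.
Reversing ONPG (to +) → unique match: Enterobacter cloacae.
Reversing LDC → still no organism matches.
Reversing Voges-Proskauer → still no organism matches.
Reversing ODC → still no organism matches.
Reversing Gas → still no organism matches.
Reversing Simmons citrate → still no organism matches.

ONPG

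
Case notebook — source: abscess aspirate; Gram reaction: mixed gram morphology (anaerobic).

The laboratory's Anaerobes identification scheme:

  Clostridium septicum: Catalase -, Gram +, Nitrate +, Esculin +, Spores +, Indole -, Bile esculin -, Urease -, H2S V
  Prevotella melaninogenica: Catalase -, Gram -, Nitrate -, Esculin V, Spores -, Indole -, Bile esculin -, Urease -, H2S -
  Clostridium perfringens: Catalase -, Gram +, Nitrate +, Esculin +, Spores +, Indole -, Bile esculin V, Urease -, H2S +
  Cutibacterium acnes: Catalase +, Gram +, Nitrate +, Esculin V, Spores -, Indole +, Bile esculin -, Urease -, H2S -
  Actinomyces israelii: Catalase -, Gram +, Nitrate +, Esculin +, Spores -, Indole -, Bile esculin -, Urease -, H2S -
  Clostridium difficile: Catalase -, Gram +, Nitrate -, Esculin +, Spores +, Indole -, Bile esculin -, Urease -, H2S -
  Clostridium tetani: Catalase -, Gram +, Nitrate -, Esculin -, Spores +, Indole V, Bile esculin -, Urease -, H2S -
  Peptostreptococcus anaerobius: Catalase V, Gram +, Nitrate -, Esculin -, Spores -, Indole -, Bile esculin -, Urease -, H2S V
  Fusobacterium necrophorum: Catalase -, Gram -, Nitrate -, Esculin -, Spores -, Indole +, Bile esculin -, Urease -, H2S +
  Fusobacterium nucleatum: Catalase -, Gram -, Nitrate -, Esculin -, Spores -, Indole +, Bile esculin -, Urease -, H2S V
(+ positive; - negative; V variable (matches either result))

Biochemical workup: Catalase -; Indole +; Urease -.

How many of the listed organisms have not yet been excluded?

Urease -: all 10 remaining candidates are consistent.
Catalase -: excludes Cutibacterium acnes — 9 left.
Indole +: excludes 6 organisms — 3 left.
Still consistent: Clostridium tetani, Fusobacterium necrophorum, Fusobacterium nucleatum.

3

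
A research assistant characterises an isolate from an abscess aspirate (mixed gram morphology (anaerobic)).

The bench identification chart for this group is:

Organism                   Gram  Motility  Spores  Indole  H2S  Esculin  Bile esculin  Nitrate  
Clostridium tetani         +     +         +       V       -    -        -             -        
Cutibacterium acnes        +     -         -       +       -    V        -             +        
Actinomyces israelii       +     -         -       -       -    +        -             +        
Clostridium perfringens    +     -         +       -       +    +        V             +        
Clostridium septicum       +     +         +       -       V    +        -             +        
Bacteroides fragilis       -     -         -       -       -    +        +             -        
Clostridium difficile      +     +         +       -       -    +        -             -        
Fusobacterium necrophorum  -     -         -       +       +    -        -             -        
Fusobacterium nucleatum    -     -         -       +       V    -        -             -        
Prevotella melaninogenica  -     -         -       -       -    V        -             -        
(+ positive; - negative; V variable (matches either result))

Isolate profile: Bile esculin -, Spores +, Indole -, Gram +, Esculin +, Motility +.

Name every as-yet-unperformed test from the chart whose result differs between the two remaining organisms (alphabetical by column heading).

Gram +: excludes Bacteroides fragilis, Fusobacterium necrophorum, Fusobacterium nucleatum, Prevotella melaninogenica — 6 left.
Indole -: excludes Cutibacterium acnes — 5 left.
Motility +: excludes Actinomyces israelii, Clostridium perfringens — 3 left.
Spores +: all 3 remaining candidates are consistent.
Bile esculin -: all 3 remaining candidates are consistent.
Esculin +: excludes Clostridium tetani — 2 left.
Two candidates remain: Clostridium difficile and Clostridium septicum.
  H2S: - vs V — variable for at least one, does not separate.
  Nitrate: Clostridium difficile -, Clostridium septicum + — discriminates.

Nitrate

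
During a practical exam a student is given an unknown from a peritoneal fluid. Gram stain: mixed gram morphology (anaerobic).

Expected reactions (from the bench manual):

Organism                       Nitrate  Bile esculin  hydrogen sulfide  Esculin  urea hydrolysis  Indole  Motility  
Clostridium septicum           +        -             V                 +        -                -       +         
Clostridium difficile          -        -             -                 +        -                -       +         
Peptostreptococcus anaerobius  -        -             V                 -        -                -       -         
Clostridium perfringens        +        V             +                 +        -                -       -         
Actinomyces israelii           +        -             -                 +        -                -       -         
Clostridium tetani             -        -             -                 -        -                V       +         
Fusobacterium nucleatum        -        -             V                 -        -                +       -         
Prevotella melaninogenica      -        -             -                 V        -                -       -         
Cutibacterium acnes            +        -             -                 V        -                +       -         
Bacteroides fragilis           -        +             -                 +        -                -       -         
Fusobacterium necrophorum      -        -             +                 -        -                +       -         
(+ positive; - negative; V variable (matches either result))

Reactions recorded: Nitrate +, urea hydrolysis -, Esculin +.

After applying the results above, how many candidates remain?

Nitrate +: excludes 7 organisms — 4 left.
Esculin +: all 4 remaining candidates are consistent.
urea hydrolysis -: all 4 remaining candidates are consistent.
Still consistent: Actinomyces israelii, Clostridium perfringens, Clostridium septicum, Cutibacterium acnes.

4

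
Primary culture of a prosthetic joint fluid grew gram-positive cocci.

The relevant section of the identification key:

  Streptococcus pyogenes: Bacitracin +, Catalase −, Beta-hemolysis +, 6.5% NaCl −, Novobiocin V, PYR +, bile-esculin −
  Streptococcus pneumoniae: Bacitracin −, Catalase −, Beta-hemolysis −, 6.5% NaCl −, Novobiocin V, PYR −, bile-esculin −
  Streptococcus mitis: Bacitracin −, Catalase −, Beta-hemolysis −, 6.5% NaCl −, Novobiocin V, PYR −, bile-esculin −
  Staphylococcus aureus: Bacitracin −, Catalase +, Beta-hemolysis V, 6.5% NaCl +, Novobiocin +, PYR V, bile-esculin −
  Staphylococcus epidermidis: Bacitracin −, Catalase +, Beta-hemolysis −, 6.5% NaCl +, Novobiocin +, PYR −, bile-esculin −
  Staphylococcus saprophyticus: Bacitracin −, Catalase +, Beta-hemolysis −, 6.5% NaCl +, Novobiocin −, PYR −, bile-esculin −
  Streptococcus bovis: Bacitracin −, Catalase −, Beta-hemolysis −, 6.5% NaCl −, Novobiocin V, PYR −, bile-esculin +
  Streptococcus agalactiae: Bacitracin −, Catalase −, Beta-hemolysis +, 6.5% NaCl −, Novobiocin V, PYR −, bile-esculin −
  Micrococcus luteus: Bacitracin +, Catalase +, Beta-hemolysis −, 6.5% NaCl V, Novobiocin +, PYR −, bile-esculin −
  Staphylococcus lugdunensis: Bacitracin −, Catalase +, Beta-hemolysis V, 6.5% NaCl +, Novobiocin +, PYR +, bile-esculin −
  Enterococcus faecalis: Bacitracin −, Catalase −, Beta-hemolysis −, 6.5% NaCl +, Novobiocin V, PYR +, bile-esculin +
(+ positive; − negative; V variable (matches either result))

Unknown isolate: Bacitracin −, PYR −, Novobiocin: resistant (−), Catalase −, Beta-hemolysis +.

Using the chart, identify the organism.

Novobiocin −: excludes Staphylococcus aureus, Staphylococcus epidermidis, Micrococcus luteus, Staphylococcus lugdunensis — 7 left.
Bacitracin −: excludes Streptococcus pyogenes — 6 left.
PYR −: excludes Enterococcus faecalis — 5 left.
Beta-hemolysis +: excludes Streptococcus pneumoniae, Streptococcus mitis, Staphylococcus saprophyticus, Streptococcus bovis — 1 left.
Catalase −: the one remaining candidate is consistent.

Streptococcus agalactiae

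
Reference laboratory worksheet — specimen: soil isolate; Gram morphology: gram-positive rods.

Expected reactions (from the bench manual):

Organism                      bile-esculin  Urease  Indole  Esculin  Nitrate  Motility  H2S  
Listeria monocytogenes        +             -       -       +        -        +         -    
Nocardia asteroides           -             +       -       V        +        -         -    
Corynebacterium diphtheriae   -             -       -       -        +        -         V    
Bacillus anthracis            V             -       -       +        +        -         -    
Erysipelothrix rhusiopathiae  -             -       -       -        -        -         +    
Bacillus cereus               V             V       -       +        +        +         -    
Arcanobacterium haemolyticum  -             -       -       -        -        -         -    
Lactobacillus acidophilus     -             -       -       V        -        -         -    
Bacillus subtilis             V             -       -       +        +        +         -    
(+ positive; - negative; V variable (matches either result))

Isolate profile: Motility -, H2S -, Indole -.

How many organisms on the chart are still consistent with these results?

5

H2S -: excludes Erysipelothrix rhusiopathiae — 8 left.
Motility -: excludes Listeria monocytogenes, Bacillus cereus, Bacillus subtilis — 5 left.
Indole -: all 5 remaining candidates are consistent.
Still consistent: Arcanobacterium haemolyticum, Bacillus anthracis, Corynebacterium diphtheriae, Lactobacillus acidophilus, Nocardia asteroides.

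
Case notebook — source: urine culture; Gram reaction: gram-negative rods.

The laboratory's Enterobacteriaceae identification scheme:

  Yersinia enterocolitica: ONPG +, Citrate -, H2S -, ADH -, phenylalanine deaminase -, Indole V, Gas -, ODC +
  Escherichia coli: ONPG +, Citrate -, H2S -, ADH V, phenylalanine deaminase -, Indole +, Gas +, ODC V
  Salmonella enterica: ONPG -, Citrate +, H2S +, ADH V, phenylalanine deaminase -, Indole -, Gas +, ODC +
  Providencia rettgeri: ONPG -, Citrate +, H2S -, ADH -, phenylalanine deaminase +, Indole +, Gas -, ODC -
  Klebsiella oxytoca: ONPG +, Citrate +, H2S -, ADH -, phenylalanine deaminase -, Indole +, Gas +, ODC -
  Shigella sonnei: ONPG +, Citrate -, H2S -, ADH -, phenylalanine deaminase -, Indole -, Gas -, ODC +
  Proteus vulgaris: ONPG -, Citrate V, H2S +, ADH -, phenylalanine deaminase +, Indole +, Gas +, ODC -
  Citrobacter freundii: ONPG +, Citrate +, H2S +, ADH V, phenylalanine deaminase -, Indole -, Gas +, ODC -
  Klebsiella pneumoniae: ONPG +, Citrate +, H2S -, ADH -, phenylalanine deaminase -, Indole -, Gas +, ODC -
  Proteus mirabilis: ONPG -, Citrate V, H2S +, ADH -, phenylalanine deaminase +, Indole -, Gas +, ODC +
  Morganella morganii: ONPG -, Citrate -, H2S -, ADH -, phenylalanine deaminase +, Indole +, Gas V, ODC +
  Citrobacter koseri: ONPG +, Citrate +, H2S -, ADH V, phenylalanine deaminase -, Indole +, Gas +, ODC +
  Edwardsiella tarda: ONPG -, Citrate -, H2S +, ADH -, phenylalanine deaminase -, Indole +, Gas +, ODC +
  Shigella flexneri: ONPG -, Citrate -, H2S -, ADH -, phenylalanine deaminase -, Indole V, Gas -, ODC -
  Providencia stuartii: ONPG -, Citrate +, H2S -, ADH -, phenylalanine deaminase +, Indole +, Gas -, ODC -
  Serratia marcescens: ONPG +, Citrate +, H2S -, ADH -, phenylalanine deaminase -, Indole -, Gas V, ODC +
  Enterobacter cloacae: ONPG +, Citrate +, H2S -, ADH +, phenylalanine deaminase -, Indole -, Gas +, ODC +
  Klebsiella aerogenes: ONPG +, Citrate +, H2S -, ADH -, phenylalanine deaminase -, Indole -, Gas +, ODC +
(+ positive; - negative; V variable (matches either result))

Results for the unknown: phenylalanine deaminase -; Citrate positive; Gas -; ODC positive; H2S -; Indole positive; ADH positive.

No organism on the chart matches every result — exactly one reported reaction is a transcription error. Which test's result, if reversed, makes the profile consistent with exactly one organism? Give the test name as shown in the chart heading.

Gas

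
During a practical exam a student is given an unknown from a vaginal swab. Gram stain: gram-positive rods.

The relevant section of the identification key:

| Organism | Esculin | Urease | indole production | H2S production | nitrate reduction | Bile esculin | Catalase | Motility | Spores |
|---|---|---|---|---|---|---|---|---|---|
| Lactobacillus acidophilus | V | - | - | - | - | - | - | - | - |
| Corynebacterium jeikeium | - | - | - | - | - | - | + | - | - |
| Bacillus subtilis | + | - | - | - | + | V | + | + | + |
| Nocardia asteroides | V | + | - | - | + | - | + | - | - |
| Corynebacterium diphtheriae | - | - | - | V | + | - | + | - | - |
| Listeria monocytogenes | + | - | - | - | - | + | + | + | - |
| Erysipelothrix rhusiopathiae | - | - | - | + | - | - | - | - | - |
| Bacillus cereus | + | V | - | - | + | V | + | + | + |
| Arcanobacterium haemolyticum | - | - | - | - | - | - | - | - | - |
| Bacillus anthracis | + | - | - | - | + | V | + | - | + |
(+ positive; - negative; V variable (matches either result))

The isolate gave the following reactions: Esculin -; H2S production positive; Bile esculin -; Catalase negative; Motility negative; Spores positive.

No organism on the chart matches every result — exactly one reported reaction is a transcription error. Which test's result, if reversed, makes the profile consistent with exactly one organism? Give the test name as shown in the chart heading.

Spores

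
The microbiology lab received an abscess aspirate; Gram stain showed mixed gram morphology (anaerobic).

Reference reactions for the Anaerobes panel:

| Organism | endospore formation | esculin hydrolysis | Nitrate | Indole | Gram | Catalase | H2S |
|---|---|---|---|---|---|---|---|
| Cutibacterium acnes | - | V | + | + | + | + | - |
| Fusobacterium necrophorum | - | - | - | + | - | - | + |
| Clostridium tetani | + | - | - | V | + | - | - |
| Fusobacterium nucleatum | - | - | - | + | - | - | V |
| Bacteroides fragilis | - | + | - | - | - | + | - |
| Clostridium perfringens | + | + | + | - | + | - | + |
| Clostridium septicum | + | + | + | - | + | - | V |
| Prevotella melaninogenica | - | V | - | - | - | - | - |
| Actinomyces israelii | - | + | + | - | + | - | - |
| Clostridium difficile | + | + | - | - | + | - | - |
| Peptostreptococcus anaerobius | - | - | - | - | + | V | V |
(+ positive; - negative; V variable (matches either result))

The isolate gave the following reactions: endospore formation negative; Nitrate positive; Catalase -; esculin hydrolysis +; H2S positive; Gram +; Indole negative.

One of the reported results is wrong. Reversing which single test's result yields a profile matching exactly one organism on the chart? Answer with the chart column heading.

H2S

As reported, no row in the chart matches all 7 reactions.
Reversing Nitrate → still no organism matches.
Reversing Indole → still no organism matches.
Reversing H2S (to -) → unique match: Actinomyces israelii.
Reversing Catalase → still no organism matches.
Reversing endospore formation → 2 organisms match (not unique).
Reversing esculin hydrolysis → still no organism matches.
Reversing Gram → still no organism matches.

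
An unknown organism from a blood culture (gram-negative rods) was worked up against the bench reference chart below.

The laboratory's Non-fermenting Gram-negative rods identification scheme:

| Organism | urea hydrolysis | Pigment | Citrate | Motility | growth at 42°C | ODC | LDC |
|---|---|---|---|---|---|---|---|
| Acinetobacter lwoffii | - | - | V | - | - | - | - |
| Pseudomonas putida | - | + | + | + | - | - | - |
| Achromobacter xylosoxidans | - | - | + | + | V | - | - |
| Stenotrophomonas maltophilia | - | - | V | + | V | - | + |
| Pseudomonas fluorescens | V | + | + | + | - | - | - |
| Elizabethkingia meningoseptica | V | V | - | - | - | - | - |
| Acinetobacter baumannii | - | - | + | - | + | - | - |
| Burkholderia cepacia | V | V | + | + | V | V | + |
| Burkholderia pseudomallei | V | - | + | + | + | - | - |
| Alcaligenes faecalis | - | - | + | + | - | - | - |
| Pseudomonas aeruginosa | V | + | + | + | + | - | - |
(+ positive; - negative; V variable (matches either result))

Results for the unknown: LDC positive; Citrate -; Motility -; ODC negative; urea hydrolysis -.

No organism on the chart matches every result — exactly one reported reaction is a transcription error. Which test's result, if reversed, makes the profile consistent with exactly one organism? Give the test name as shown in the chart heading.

As reported, no row in the chart matches all 5 reactions.
Reversing ODC → still no organism matches.
Reversing urea hydrolysis → still no organism matches.
Reversing LDC → 2 organisms match (not unique).
Reversing Motility (to +) → unique match: Stenotrophomonas maltophilia.
Reversing Citrate → still no organism matches.

Motility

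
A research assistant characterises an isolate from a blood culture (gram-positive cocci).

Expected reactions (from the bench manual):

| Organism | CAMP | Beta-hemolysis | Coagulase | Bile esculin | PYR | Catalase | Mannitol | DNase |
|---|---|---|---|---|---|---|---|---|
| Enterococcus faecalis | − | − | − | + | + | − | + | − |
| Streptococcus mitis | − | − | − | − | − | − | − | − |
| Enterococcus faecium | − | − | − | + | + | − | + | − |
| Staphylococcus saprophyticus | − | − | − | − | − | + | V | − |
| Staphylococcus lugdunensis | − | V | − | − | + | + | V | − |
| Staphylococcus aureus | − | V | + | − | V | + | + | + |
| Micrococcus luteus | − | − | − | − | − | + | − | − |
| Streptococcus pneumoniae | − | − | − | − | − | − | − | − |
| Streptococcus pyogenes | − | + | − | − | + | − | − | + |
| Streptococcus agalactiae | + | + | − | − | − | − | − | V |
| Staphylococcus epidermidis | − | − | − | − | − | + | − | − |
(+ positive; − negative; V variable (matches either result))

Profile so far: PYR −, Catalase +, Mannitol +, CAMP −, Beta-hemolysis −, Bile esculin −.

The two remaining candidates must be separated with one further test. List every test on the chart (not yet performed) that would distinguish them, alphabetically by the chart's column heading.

PYR −: excludes Enterococcus faecalis, Enterococcus faecium, Staphylococcus lugdunensis, Streptococcus pyogenes — 7 left.
CAMP −: excludes Streptococcus agalactiae — 6 left.
Beta-hemolysis −: all 6 remaining candidates are consistent.
Bile esculin −: all 6 remaining candidates are consistent.
Catalase +: excludes Streptococcus mitis, Streptococcus pneumoniae — 4 left.
Mannitol +: excludes Micrococcus luteus, Staphylococcus epidermidis — 2 left.
Two candidates remain: Staphylococcus aureus and Staphylococcus saprophyticus.
  Coagulase: Staphylococcus aureus +, Staphylococcus saprophyticus − — discriminates.
  DNase: Staphylococcus aureus +, Staphylococcus saprophyticus − — discriminates.

Coagulase, DNase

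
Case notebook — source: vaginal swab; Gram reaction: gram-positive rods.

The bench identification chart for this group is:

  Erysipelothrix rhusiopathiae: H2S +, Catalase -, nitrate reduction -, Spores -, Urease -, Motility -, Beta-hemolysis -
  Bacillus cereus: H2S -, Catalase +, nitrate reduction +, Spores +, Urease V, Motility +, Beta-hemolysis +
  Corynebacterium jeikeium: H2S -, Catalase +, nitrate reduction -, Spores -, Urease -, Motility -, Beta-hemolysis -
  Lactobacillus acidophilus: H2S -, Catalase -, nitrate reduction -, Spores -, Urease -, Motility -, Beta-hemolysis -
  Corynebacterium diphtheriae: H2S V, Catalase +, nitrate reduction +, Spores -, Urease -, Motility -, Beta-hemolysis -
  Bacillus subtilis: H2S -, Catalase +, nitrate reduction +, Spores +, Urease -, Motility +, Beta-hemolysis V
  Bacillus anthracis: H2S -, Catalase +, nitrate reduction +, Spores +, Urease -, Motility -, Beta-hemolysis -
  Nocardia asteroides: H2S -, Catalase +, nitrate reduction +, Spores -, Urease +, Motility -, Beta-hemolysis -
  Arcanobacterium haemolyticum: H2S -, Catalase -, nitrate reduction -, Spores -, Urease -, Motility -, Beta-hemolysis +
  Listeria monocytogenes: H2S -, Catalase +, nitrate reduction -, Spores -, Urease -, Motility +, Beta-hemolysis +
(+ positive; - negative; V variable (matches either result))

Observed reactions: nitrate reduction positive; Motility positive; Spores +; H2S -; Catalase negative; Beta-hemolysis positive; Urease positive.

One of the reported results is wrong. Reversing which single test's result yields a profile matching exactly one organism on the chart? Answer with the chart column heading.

Catalase

As reported, no row in the chart matches all 7 reactions.
Reversing nitrate reduction → still no organism matches.
Reversing Urease → still no organism matches.
Reversing Catalase (to +) → unique match: Bacillus cereus.
Reversing Spores → still no organism matches.
Reversing Beta-hemolysis → still no organism matches.
Reversing H2S → still no organism matches.
Reversing Motility → still no organism matches.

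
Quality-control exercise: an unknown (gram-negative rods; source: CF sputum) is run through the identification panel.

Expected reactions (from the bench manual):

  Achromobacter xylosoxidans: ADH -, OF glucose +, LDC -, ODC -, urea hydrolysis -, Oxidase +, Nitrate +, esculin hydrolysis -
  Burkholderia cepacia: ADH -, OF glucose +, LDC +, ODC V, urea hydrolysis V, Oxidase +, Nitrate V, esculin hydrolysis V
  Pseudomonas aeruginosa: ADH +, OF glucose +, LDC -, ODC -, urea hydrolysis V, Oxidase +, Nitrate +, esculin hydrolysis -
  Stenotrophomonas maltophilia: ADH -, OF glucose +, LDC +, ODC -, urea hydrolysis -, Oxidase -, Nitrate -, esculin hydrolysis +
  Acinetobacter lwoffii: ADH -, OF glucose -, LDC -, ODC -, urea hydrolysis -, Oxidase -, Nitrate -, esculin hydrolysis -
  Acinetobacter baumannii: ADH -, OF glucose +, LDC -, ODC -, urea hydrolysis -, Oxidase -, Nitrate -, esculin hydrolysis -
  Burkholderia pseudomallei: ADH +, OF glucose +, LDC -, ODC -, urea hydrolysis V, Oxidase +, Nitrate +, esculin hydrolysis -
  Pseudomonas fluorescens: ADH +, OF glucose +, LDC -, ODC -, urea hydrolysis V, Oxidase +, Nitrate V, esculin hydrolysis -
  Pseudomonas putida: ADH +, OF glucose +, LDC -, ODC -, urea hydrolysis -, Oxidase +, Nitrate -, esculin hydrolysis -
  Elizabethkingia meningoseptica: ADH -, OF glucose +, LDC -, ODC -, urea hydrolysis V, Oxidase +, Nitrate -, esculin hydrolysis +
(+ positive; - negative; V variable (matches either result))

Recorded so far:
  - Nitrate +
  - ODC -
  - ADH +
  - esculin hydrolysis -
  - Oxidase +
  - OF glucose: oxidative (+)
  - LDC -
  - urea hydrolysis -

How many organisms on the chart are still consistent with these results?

urea hydrolysis -: all 10 remaining candidates are consistent.
OF glucose +: excludes Acinetobacter lwoffii — 9 left.
Oxidase +: excludes Stenotrophomonas maltophilia, Acinetobacter baumannii — 7 left.
Nitrate +: excludes Pseudomonas putida, Elizabethkingia meningoseptica — 5 left.
ODC -: all 5 remaining candidates are consistent.
esculin hydrolysis -: all 5 remaining candidates are consistent.
LDC -: excludes Burkholderia cepacia — 4 left.
ADH +: excludes Achromobacter xylosoxidans — 3 left.
Still consistent: Burkholderia pseudomallei, Pseudomonas aeruginosa, Pseudomonas fluorescens.

3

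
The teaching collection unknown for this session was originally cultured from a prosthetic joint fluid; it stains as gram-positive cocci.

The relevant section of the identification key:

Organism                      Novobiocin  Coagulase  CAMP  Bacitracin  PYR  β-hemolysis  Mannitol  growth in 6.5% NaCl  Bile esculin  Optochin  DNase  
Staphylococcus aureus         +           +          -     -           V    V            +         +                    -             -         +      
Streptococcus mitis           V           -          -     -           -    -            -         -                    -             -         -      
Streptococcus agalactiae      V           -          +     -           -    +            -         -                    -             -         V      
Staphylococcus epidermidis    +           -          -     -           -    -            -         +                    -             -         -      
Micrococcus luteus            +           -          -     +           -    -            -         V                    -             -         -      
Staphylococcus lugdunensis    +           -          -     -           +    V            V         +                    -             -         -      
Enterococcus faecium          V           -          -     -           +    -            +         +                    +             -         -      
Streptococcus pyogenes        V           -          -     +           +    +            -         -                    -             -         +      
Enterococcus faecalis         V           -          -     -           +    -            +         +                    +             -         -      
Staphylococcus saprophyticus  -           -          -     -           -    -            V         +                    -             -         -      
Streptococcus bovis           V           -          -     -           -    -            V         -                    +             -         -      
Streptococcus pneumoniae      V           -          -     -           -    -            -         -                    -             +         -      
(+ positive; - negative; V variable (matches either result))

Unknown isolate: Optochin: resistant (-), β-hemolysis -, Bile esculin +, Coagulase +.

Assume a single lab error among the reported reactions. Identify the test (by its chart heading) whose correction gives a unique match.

Bile esculin

As reported, no row in the chart matches all 4 reactions.
Reversing Optochin → still no organism matches.
Reversing Coagulase → 3 organisms match (not unique).
Reversing Bile esculin (to -) → unique match: Staphylococcus aureus.
Reversing β-hemolysis → still no organism matches.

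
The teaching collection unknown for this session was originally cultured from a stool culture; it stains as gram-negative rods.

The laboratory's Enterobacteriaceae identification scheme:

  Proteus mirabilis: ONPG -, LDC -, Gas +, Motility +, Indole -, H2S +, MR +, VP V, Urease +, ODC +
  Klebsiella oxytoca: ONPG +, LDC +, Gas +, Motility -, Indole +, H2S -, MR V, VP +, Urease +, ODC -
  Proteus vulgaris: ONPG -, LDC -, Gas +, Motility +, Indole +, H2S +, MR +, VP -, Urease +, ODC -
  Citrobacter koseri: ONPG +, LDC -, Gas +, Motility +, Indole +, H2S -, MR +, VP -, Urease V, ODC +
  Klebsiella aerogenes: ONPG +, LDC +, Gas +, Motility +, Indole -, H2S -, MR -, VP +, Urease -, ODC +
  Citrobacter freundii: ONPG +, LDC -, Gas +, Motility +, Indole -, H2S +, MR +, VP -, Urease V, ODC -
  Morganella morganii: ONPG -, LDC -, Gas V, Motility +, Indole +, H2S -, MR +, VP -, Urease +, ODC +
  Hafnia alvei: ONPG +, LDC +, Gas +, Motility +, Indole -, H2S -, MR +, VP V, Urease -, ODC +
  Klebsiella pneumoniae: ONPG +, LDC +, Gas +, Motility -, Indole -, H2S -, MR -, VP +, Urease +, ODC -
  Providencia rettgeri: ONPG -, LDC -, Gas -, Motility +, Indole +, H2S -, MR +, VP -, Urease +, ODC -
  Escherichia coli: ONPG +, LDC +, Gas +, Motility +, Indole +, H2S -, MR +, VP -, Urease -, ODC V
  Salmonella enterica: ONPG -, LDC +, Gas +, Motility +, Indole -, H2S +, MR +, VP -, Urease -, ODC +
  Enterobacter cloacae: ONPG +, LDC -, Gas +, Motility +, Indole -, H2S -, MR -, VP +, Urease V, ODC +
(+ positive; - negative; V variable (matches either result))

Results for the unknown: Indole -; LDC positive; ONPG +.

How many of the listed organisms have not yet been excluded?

ONPG +: excludes 5 organisms — 8 left.
LDC +: excludes Citrobacter koseri, Citrobacter freundii, Enterobacter cloacae — 5 left.
Indole -: excludes Klebsiella oxytoca, Escherichia coli — 3 left.
Still consistent: Hafnia alvei, Klebsiella aerogenes, Klebsiella pneumoniae.

3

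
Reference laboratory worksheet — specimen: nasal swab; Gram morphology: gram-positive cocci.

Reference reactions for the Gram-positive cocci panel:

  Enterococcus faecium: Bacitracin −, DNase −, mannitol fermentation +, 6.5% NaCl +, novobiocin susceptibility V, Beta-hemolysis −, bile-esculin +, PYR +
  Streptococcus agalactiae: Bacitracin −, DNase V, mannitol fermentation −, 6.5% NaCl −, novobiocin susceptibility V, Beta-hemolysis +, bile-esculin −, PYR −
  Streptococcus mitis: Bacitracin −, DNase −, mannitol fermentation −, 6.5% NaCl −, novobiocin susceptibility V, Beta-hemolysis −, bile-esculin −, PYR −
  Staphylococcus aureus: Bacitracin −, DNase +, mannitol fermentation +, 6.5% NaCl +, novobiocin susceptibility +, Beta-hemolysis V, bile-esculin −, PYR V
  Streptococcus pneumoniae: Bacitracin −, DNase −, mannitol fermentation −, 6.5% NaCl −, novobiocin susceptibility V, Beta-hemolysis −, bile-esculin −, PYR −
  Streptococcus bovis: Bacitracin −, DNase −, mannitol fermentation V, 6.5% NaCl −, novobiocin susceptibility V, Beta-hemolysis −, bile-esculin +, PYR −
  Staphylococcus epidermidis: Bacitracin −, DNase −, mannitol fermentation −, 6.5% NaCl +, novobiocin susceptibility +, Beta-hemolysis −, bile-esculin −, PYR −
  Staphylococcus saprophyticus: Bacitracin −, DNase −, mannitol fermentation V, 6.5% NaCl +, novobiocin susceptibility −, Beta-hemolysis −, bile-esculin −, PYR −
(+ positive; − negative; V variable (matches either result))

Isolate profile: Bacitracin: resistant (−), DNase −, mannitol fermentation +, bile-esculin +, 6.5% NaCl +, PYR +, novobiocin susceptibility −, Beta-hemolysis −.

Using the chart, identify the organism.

Enterococcus faecium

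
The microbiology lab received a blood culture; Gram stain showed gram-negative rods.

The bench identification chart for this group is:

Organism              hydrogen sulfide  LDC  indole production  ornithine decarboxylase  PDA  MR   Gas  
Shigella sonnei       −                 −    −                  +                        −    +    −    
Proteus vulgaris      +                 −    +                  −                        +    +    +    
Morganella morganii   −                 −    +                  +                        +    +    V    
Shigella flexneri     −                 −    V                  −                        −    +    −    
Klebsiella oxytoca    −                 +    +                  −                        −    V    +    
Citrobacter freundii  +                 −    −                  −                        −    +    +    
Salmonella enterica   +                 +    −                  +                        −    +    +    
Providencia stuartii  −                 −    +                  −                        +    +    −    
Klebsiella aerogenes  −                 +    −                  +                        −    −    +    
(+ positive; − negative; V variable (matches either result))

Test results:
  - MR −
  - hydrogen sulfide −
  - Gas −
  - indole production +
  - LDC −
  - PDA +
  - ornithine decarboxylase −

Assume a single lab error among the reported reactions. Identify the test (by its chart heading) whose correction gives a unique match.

As reported, no row in the chart matches all 7 reactions.
Reversing LDC → still no organism matches.
Reversing MR (to +) → unique match: Providencia stuartii.
Reversing ornithine decarboxylase → still no organism matches.
Reversing hydrogen sulfide → still no organism matches.
Reversing indole production → still no organism matches.
Reversing Gas → still no organism matches.
Reversing PDA → still no organism matches.

MR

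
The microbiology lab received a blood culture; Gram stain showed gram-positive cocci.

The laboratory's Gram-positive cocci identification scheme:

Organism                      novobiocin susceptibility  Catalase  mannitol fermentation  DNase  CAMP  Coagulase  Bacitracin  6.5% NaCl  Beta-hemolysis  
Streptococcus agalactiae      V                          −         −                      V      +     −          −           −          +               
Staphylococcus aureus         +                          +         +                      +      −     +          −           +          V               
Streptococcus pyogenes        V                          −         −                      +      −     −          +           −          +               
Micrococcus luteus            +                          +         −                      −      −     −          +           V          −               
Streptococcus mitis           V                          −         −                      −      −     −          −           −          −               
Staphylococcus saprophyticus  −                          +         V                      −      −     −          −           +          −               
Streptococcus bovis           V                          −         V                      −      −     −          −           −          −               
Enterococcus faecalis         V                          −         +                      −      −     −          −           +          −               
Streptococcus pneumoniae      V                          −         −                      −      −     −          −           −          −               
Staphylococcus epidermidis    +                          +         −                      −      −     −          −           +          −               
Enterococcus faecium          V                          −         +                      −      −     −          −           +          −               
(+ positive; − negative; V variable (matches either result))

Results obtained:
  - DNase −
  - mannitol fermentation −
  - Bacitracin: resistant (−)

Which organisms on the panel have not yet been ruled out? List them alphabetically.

Staphylococcus epidermidis, Staphylococcus saprophyticus, Streptococcus agalactiae, Streptococcus bovis, Streptococcus mitis, Streptococcus pneumoniae

mannitol fermentation −: excludes Staphylococcus aureus, Enterococcus faecalis, Enterococcus faecium — 8 left.
Bacitracin −: excludes Streptococcus pyogenes, Micrococcus luteus — 6 left.
DNase −: all 6 remaining candidates are consistent.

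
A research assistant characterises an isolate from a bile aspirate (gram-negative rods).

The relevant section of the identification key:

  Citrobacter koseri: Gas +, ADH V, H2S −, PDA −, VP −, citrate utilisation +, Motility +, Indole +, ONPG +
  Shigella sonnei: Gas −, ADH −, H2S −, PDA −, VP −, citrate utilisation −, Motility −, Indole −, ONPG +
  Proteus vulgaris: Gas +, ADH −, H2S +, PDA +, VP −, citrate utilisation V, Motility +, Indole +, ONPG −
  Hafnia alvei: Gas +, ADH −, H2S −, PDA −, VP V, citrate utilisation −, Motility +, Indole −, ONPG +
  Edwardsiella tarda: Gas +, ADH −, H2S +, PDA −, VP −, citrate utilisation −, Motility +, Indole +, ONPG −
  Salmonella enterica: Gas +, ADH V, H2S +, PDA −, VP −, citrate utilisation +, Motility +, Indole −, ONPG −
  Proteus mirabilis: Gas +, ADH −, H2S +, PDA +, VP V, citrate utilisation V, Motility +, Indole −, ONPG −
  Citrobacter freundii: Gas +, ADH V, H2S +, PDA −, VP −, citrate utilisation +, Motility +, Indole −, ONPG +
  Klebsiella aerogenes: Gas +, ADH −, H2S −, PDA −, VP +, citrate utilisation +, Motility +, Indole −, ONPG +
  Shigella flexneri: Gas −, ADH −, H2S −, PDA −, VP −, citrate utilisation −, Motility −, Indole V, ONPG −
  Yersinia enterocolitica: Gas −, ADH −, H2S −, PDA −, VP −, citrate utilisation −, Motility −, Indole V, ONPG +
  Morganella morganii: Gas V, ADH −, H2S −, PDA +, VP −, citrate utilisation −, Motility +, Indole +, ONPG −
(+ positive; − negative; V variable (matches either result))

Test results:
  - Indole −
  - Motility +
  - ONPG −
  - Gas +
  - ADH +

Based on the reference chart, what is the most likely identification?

ADH +: excludes 9 organisms — 3 left.
Motility +: all 3 remaining candidates are consistent.
Gas +: all 3 remaining candidates are consistent.
ONPG −: excludes Citrobacter koseri, Citrobacter freundii — 1 left.
Indole −: the one remaining candidate is consistent.

Salmonella enterica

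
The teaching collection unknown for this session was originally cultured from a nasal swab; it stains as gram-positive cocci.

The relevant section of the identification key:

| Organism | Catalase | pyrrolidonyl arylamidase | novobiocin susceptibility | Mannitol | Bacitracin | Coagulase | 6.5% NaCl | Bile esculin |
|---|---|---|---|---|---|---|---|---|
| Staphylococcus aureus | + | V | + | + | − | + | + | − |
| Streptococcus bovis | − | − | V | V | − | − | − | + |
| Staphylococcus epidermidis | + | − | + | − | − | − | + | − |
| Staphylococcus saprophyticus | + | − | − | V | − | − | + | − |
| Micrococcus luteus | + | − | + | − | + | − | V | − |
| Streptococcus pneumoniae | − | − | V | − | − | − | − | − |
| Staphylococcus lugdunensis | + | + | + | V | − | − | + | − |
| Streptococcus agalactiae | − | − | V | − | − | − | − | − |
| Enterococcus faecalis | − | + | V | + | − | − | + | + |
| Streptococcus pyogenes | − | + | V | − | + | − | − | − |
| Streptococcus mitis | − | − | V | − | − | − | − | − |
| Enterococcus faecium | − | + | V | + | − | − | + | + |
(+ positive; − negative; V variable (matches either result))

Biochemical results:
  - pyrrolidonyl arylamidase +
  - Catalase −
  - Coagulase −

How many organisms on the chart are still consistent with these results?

Coagulase −: excludes Staphylococcus aureus — 11 left.
pyrrolidonyl arylamidase +: excludes 7 organisms — 4 left.
Catalase −: excludes Staphylococcus lugdunensis — 3 left.
Still consistent: Enterococcus faecalis, Enterococcus faecium, Streptococcus pyogenes.

3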